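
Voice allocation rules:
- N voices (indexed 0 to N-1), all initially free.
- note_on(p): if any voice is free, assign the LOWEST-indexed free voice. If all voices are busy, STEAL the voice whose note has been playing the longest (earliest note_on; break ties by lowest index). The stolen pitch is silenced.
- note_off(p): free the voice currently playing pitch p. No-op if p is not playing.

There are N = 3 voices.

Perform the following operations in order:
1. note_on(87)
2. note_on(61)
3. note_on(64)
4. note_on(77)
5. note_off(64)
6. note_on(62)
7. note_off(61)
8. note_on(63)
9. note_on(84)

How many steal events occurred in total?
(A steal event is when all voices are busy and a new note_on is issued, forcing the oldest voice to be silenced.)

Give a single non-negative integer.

Answer: 2

Derivation:
Op 1: note_on(87): voice 0 is free -> assigned | voices=[87 - -]
Op 2: note_on(61): voice 1 is free -> assigned | voices=[87 61 -]
Op 3: note_on(64): voice 2 is free -> assigned | voices=[87 61 64]
Op 4: note_on(77): all voices busy, STEAL voice 0 (pitch 87, oldest) -> assign | voices=[77 61 64]
Op 5: note_off(64): free voice 2 | voices=[77 61 -]
Op 6: note_on(62): voice 2 is free -> assigned | voices=[77 61 62]
Op 7: note_off(61): free voice 1 | voices=[77 - 62]
Op 8: note_on(63): voice 1 is free -> assigned | voices=[77 63 62]
Op 9: note_on(84): all voices busy, STEAL voice 0 (pitch 77, oldest) -> assign | voices=[84 63 62]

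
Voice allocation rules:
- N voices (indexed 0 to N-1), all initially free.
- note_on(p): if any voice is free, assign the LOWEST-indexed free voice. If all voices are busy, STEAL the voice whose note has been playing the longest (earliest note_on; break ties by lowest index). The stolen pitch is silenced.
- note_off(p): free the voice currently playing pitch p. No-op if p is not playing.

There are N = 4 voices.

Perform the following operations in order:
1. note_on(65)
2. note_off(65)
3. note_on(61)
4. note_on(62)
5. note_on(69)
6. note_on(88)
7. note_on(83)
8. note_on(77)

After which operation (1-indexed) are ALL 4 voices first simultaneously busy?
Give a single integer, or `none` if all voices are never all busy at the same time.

Op 1: note_on(65): voice 0 is free -> assigned | voices=[65 - - -]
Op 2: note_off(65): free voice 0 | voices=[- - - -]
Op 3: note_on(61): voice 0 is free -> assigned | voices=[61 - - -]
Op 4: note_on(62): voice 1 is free -> assigned | voices=[61 62 - -]
Op 5: note_on(69): voice 2 is free -> assigned | voices=[61 62 69 -]
Op 6: note_on(88): voice 3 is free -> assigned | voices=[61 62 69 88]
Op 7: note_on(83): all voices busy, STEAL voice 0 (pitch 61, oldest) -> assign | voices=[83 62 69 88]
Op 8: note_on(77): all voices busy, STEAL voice 1 (pitch 62, oldest) -> assign | voices=[83 77 69 88]

Answer: 6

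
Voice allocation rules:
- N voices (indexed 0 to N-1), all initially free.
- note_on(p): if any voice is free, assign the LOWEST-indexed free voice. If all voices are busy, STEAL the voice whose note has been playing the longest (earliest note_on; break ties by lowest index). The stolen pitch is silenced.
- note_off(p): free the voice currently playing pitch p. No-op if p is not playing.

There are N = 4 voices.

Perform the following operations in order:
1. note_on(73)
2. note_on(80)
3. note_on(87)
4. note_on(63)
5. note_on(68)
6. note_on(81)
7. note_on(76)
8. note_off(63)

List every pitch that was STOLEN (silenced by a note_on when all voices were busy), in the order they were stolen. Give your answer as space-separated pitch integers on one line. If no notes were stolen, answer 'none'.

Op 1: note_on(73): voice 0 is free -> assigned | voices=[73 - - -]
Op 2: note_on(80): voice 1 is free -> assigned | voices=[73 80 - -]
Op 3: note_on(87): voice 2 is free -> assigned | voices=[73 80 87 -]
Op 4: note_on(63): voice 3 is free -> assigned | voices=[73 80 87 63]
Op 5: note_on(68): all voices busy, STEAL voice 0 (pitch 73, oldest) -> assign | voices=[68 80 87 63]
Op 6: note_on(81): all voices busy, STEAL voice 1 (pitch 80, oldest) -> assign | voices=[68 81 87 63]
Op 7: note_on(76): all voices busy, STEAL voice 2 (pitch 87, oldest) -> assign | voices=[68 81 76 63]
Op 8: note_off(63): free voice 3 | voices=[68 81 76 -]

Answer: 73 80 87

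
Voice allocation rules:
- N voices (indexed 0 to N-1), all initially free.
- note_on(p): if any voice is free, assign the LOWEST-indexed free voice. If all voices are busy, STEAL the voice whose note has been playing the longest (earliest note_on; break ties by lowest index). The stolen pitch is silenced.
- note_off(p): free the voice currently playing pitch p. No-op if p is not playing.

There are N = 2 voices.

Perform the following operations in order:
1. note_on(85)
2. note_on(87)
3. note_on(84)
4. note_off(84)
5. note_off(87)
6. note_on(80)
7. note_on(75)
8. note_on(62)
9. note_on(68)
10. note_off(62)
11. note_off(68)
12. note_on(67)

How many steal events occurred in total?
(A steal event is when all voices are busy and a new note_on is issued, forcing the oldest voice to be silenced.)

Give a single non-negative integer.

Op 1: note_on(85): voice 0 is free -> assigned | voices=[85 -]
Op 2: note_on(87): voice 1 is free -> assigned | voices=[85 87]
Op 3: note_on(84): all voices busy, STEAL voice 0 (pitch 85, oldest) -> assign | voices=[84 87]
Op 4: note_off(84): free voice 0 | voices=[- 87]
Op 5: note_off(87): free voice 1 | voices=[- -]
Op 6: note_on(80): voice 0 is free -> assigned | voices=[80 -]
Op 7: note_on(75): voice 1 is free -> assigned | voices=[80 75]
Op 8: note_on(62): all voices busy, STEAL voice 0 (pitch 80, oldest) -> assign | voices=[62 75]
Op 9: note_on(68): all voices busy, STEAL voice 1 (pitch 75, oldest) -> assign | voices=[62 68]
Op 10: note_off(62): free voice 0 | voices=[- 68]
Op 11: note_off(68): free voice 1 | voices=[- -]
Op 12: note_on(67): voice 0 is free -> assigned | voices=[67 -]

Answer: 3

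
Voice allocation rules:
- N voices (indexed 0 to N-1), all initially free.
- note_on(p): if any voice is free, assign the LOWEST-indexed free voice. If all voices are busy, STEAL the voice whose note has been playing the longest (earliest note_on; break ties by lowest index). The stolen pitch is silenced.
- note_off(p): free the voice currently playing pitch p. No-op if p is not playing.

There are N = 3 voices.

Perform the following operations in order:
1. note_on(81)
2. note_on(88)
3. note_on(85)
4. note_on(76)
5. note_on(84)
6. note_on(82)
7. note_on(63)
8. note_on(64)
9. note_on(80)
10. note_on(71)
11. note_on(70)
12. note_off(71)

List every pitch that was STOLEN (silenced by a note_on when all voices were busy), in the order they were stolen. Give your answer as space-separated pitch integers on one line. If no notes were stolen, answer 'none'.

Op 1: note_on(81): voice 0 is free -> assigned | voices=[81 - -]
Op 2: note_on(88): voice 1 is free -> assigned | voices=[81 88 -]
Op 3: note_on(85): voice 2 is free -> assigned | voices=[81 88 85]
Op 4: note_on(76): all voices busy, STEAL voice 0 (pitch 81, oldest) -> assign | voices=[76 88 85]
Op 5: note_on(84): all voices busy, STEAL voice 1 (pitch 88, oldest) -> assign | voices=[76 84 85]
Op 6: note_on(82): all voices busy, STEAL voice 2 (pitch 85, oldest) -> assign | voices=[76 84 82]
Op 7: note_on(63): all voices busy, STEAL voice 0 (pitch 76, oldest) -> assign | voices=[63 84 82]
Op 8: note_on(64): all voices busy, STEAL voice 1 (pitch 84, oldest) -> assign | voices=[63 64 82]
Op 9: note_on(80): all voices busy, STEAL voice 2 (pitch 82, oldest) -> assign | voices=[63 64 80]
Op 10: note_on(71): all voices busy, STEAL voice 0 (pitch 63, oldest) -> assign | voices=[71 64 80]
Op 11: note_on(70): all voices busy, STEAL voice 1 (pitch 64, oldest) -> assign | voices=[71 70 80]
Op 12: note_off(71): free voice 0 | voices=[- 70 80]

Answer: 81 88 85 76 84 82 63 64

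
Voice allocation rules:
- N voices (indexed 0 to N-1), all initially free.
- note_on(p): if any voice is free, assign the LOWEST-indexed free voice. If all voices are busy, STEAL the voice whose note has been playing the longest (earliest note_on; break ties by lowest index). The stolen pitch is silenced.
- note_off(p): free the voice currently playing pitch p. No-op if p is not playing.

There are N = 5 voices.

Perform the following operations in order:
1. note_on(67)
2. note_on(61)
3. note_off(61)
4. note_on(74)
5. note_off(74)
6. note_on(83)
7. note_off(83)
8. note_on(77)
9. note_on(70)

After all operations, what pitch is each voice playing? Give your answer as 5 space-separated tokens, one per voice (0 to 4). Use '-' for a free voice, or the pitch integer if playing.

Op 1: note_on(67): voice 0 is free -> assigned | voices=[67 - - - -]
Op 2: note_on(61): voice 1 is free -> assigned | voices=[67 61 - - -]
Op 3: note_off(61): free voice 1 | voices=[67 - - - -]
Op 4: note_on(74): voice 1 is free -> assigned | voices=[67 74 - - -]
Op 5: note_off(74): free voice 1 | voices=[67 - - - -]
Op 6: note_on(83): voice 1 is free -> assigned | voices=[67 83 - - -]
Op 7: note_off(83): free voice 1 | voices=[67 - - - -]
Op 8: note_on(77): voice 1 is free -> assigned | voices=[67 77 - - -]
Op 9: note_on(70): voice 2 is free -> assigned | voices=[67 77 70 - -]

Answer: 67 77 70 - -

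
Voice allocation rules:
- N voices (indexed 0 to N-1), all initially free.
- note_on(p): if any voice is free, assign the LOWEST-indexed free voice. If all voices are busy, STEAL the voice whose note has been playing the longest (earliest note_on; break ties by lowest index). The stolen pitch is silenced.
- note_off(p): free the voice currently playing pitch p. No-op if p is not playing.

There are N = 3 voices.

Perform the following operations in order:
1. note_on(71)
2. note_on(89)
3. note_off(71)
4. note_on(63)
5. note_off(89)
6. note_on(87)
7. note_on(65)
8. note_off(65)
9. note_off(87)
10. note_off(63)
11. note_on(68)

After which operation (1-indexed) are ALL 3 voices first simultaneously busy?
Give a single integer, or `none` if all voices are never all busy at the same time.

Op 1: note_on(71): voice 0 is free -> assigned | voices=[71 - -]
Op 2: note_on(89): voice 1 is free -> assigned | voices=[71 89 -]
Op 3: note_off(71): free voice 0 | voices=[- 89 -]
Op 4: note_on(63): voice 0 is free -> assigned | voices=[63 89 -]
Op 5: note_off(89): free voice 1 | voices=[63 - -]
Op 6: note_on(87): voice 1 is free -> assigned | voices=[63 87 -]
Op 7: note_on(65): voice 2 is free -> assigned | voices=[63 87 65]
Op 8: note_off(65): free voice 2 | voices=[63 87 -]
Op 9: note_off(87): free voice 1 | voices=[63 - -]
Op 10: note_off(63): free voice 0 | voices=[- - -]
Op 11: note_on(68): voice 0 is free -> assigned | voices=[68 - -]

Answer: 7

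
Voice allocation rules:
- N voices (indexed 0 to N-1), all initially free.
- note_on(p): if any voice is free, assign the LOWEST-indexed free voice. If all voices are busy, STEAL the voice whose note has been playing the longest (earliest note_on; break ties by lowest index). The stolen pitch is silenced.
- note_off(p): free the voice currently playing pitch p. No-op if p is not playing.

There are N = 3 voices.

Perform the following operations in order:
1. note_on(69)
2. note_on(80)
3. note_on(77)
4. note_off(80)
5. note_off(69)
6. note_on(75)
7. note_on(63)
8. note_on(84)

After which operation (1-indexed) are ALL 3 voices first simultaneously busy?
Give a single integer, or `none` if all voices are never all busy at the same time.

Answer: 3

Derivation:
Op 1: note_on(69): voice 0 is free -> assigned | voices=[69 - -]
Op 2: note_on(80): voice 1 is free -> assigned | voices=[69 80 -]
Op 3: note_on(77): voice 2 is free -> assigned | voices=[69 80 77]
Op 4: note_off(80): free voice 1 | voices=[69 - 77]
Op 5: note_off(69): free voice 0 | voices=[- - 77]
Op 6: note_on(75): voice 0 is free -> assigned | voices=[75 - 77]
Op 7: note_on(63): voice 1 is free -> assigned | voices=[75 63 77]
Op 8: note_on(84): all voices busy, STEAL voice 2 (pitch 77, oldest) -> assign | voices=[75 63 84]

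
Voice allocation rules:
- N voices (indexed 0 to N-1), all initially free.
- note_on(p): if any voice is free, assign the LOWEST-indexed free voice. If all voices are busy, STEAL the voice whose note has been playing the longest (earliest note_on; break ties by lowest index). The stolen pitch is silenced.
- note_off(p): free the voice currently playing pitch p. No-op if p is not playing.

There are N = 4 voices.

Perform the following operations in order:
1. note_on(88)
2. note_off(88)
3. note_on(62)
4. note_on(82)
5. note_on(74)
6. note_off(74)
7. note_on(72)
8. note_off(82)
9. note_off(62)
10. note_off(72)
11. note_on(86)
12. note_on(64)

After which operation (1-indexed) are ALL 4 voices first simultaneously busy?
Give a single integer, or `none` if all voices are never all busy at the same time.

Op 1: note_on(88): voice 0 is free -> assigned | voices=[88 - - -]
Op 2: note_off(88): free voice 0 | voices=[- - - -]
Op 3: note_on(62): voice 0 is free -> assigned | voices=[62 - - -]
Op 4: note_on(82): voice 1 is free -> assigned | voices=[62 82 - -]
Op 5: note_on(74): voice 2 is free -> assigned | voices=[62 82 74 -]
Op 6: note_off(74): free voice 2 | voices=[62 82 - -]
Op 7: note_on(72): voice 2 is free -> assigned | voices=[62 82 72 -]
Op 8: note_off(82): free voice 1 | voices=[62 - 72 -]
Op 9: note_off(62): free voice 0 | voices=[- - 72 -]
Op 10: note_off(72): free voice 2 | voices=[- - - -]
Op 11: note_on(86): voice 0 is free -> assigned | voices=[86 - - -]
Op 12: note_on(64): voice 1 is free -> assigned | voices=[86 64 - -]

Answer: none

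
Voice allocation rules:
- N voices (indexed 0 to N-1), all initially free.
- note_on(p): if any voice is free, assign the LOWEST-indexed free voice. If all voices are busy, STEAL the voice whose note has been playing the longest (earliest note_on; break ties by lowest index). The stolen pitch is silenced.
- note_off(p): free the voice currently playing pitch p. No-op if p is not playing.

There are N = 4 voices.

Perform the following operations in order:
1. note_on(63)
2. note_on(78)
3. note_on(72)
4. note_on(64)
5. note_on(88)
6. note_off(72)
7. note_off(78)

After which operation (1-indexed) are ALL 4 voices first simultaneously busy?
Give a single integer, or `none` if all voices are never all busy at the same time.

Op 1: note_on(63): voice 0 is free -> assigned | voices=[63 - - -]
Op 2: note_on(78): voice 1 is free -> assigned | voices=[63 78 - -]
Op 3: note_on(72): voice 2 is free -> assigned | voices=[63 78 72 -]
Op 4: note_on(64): voice 3 is free -> assigned | voices=[63 78 72 64]
Op 5: note_on(88): all voices busy, STEAL voice 0 (pitch 63, oldest) -> assign | voices=[88 78 72 64]
Op 6: note_off(72): free voice 2 | voices=[88 78 - 64]
Op 7: note_off(78): free voice 1 | voices=[88 - - 64]

Answer: 4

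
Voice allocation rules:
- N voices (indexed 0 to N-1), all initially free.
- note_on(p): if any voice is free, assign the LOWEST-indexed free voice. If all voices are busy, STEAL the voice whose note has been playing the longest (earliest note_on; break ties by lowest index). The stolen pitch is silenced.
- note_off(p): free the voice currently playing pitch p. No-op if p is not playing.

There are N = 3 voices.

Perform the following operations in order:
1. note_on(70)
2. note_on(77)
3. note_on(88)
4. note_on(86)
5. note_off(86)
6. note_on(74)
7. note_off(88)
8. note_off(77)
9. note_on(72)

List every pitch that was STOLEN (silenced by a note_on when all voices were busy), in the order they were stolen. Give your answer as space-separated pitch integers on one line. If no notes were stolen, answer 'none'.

Answer: 70

Derivation:
Op 1: note_on(70): voice 0 is free -> assigned | voices=[70 - -]
Op 2: note_on(77): voice 1 is free -> assigned | voices=[70 77 -]
Op 3: note_on(88): voice 2 is free -> assigned | voices=[70 77 88]
Op 4: note_on(86): all voices busy, STEAL voice 0 (pitch 70, oldest) -> assign | voices=[86 77 88]
Op 5: note_off(86): free voice 0 | voices=[- 77 88]
Op 6: note_on(74): voice 0 is free -> assigned | voices=[74 77 88]
Op 7: note_off(88): free voice 2 | voices=[74 77 -]
Op 8: note_off(77): free voice 1 | voices=[74 - -]
Op 9: note_on(72): voice 1 is free -> assigned | voices=[74 72 -]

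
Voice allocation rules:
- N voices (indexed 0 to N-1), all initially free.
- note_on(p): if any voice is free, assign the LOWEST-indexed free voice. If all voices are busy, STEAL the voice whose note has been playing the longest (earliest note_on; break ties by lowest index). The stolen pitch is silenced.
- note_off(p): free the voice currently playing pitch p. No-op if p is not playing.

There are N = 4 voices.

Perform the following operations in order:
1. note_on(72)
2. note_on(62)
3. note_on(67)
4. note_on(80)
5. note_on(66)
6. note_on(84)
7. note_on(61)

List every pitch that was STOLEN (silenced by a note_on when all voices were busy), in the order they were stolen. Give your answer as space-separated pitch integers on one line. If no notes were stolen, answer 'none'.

Op 1: note_on(72): voice 0 is free -> assigned | voices=[72 - - -]
Op 2: note_on(62): voice 1 is free -> assigned | voices=[72 62 - -]
Op 3: note_on(67): voice 2 is free -> assigned | voices=[72 62 67 -]
Op 4: note_on(80): voice 3 is free -> assigned | voices=[72 62 67 80]
Op 5: note_on(66): all voices busy, STEAL voice 0 (pitch 72, oldest) -> assign | voices=[66 62 67 80]
Op 6: note_on(84): all voices busy, STEAL voice 1 (pitch 62, oldest) -> assign | voices=[66 84 67 80]
Op 7: note_on(61): all voices busy, STEAL voice 2 (pitch 67, oldest) -> assign | voices=[66 84 61 80]

Answer: 72 62 67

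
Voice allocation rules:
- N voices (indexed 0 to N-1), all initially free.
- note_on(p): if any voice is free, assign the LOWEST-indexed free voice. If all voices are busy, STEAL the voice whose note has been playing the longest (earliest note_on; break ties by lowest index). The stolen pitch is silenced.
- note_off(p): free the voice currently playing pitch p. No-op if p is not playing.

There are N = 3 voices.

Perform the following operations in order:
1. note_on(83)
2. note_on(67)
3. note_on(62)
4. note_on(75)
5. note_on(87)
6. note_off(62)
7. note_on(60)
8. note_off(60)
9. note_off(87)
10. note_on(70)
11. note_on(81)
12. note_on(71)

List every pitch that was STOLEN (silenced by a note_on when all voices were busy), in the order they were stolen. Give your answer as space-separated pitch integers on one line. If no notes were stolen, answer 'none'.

Answer: 83 67 75

Derivation:
Op 1: note_on(83): voice 0 is free -> assigned | voices=[83 - -]
Op 2: note_on(67): voice 1 is free -> assigned | voices=[83 67 -]
Op 3: note_on(62): voice 2 is free -> assigned | voices=[83 67 62]
Op 4: note_on(75): all voices busy, STEAL voice 0 (pitch 83, oldest) -> assign | voices=[75 67 62]
Op 5: note_on(87): all voices busy, STEAL voice 1 (pitch 67, oldest) -> assign | voices=[75 87 62]
Op 6: note_off(62): free voice 2 | voices=[75 87 -]
Op 7: note_on(60): voice 2 is free -> assigned | voices=[75 87 60]
Op 8: note_off(60): free voice 2 | voices=[75 87 -]
Op 9: note_off(87): free voice 1 | voices=[75 - -]
Op 10: note_on(70): voice 1 is free -> assigned | voices=[75 70 -]
Op 11: note_on(81): voice 2 is free -> assigned | voices=[75 70 81]
Op 12: note_on(71): all voices busy, STEAL voice 0 (pitch 75, oldest) -> assign | voices=[71 70 81]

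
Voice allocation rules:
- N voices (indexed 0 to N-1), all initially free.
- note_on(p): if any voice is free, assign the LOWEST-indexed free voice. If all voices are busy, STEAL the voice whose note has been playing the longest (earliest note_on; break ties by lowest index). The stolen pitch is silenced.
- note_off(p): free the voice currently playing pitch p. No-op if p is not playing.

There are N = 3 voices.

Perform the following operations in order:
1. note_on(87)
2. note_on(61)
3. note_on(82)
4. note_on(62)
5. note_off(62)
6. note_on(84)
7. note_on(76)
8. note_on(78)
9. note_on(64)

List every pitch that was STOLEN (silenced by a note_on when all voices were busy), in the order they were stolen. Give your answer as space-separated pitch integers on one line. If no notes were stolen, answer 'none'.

Answer: 87 61 82 84

Derivation:
Op 1: note_on(87): voice 0 is free -> assigned | voices=[87 - -]
Op 2: note_on(61): voice 1 is free -> assigned | voices=[87 61 -]
Op 3: note_on(82): voice 2 is free -> assigned | voices=[87 61 82]
Op 4: note_on(62): all voices busy, STEAL voice 0 (pitch 87, oldest) -> assign | voices=[62 61 82]
Op 5: note_off(62): free voice 0 | voices=[- 61 82]
Op 6: note_on(84): voice 0 is free -> assigned | voices=[84 61 82]
Op 7: note_on(76): all voices busy, STEAL voice 1 (pitch 61, oldest) -> assign | voices=[84 76 82]
Op 8: note_on(78): all voices busy, STEAL voice 2 (pitch 82, oldest) -> assign | voices=[84 76 78]
Op 9: note_on(64): all voices busy, STEAL voice 0 (pitch 84, oldest) -> assign | voices=[64 76 78]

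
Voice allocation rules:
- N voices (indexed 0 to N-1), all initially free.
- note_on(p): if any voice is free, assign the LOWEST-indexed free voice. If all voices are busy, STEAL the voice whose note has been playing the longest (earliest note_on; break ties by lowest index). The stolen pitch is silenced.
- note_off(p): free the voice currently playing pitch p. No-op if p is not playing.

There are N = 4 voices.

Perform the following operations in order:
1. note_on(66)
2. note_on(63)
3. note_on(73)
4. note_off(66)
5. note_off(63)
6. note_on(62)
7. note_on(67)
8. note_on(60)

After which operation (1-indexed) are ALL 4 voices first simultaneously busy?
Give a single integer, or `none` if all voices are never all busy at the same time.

Answer: 8

Derivation:
Op 1: note_on(66): voice 0 is free -> assigned | voices=[66 - - -]
Op 2: note_on(63): voice 1 is free -> assigned | voices=[66 63 - -]
Op 3: note_on(73): voice 2 is free -> assigned | voices=[66 63 73 -]
Op 4: note_off(66): free voice 0 | voices=[- 63 73 -]
Op 5: note_off(63): free voice 1 | voices=[- - 73 -]
Op 6: note_on(62): voice 0 is free -> assigned | voices=[62 - 73 -]
Op 7: note_on(67): voice 1 is free -> assigned | voices=[62 67 73 -]
Op 8: note_on(60): voice 3 is free -> assigned | voices=[62 67 73 60]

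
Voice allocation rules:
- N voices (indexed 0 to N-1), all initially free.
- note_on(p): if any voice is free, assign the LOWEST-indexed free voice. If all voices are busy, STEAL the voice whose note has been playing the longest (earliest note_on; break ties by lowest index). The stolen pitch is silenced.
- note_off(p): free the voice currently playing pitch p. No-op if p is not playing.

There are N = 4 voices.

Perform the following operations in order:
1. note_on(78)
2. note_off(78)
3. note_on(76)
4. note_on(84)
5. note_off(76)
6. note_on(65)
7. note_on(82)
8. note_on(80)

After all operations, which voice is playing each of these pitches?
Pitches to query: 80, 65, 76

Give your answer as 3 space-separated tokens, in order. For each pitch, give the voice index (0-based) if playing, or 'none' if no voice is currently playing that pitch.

Op 1: note_on(78): voice 0 is free -> assigned | voices=[78 - - -]
Op 2: note_off(78): free voice 0 | voices=[- - - -]
Op 3: note_on(76): voice 0 is free -> assigned | voices=[76 - - -]
Op 4: note_on(84): voice 1 is free -> assigned | voices=[76 84 - -]
Op 5: note_off(76): free voice 0 | voices=[- 84 - -]
Op 6: note_on(65): voice 0 is free -> assigned | voices=[65 84 - -]
Op 7: note_on(82): voice 2 is free -> assigned | voices=[65 84 82 -]
Op 8: note_on(80): voice 3 is free -> assigned | voices=[65 84 82 80]

Answer: 3 0 none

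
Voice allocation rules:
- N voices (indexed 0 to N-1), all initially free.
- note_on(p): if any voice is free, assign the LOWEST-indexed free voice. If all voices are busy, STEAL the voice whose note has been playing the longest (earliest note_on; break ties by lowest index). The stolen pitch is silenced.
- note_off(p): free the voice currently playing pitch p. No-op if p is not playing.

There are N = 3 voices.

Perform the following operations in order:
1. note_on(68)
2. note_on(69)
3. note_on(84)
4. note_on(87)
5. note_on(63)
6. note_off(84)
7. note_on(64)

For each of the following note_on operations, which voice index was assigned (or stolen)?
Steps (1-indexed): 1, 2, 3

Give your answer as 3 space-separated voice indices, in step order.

Answer: 0 1 2

Derivation:
Op 1: note_on(68): voice 0 is free -> assigned | voices=[68 - -]
Op 2: note_on(69): voice 1 is free -> assigned | voices=[68 69 -]
Op 3: note_on(84): voice 2 is free -> assigned | voices=[68 69 84]
Op 4: note_on(87): all voices busy, STEAL voice 0 (pitch 68, oldest) -> assign | voices=[87 69 84]
Op 5: note_on(63): all voices busy, STEAL voice 1 (pitch 69, oldest) -> assign | voices=[87 63 84]
Op 6: note_off(84): free voice 2 | voices=[87 63 -]
Op 7: note_on(64): voice 2 is free -> assigned | voices=[87 63 64]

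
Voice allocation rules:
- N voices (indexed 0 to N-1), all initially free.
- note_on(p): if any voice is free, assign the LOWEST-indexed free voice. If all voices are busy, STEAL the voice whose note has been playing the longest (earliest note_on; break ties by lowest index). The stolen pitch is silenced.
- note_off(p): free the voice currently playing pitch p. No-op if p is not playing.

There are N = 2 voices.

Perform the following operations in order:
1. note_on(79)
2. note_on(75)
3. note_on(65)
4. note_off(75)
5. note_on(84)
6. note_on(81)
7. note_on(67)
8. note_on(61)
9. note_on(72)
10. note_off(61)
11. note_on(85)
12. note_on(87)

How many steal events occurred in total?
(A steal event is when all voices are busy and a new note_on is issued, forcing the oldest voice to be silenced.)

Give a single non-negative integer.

Answer: 6

Derivation:
Op 1: note_on(79): voice 0 is free -> assigned | voices=[79 -]
Op 2: note_on(75): voice 1 is free -> assigned | voices=[79 75]
Op 3: note_on(65): all voices busy, STEAL voice 0 (pitch 79, oldest) -> assign | voices=[65 75]
Op 4: note_off(75): free voice 1 | voices=[65 -]
Op 5: note_on(84): voice 1 is free -> assigned | voices=[65 84]
Op 6: note_on(81): all voices busy, STEAL voice 0 (pitch 65, oldest) -> assign | voices=[81 84]
Op 7: note_on(67): all voices busy, STEAL voice 1 (pitch 84, oldest) -> assign | voices=[81 67]
Op 8: note_on(61): all voices busy, STEAL voice 0 (pitch 81, oldest) -> assign | voices=[61 67]
Op 9: note_on(72): all voices busy, STEAL voice 1 (pitch 67, oldest) -> assign | voices=[61 72]
Op 10: note_off(61): free voice 0 | voices=[- 72]
Op 11: note_on(85): voice 0 is free -> assigned | voices=[85 72]
Op 12: note_on(87): all voices busy, STEAL voice 1 (pitch 72, oldest) -> assign | voices=[85 87]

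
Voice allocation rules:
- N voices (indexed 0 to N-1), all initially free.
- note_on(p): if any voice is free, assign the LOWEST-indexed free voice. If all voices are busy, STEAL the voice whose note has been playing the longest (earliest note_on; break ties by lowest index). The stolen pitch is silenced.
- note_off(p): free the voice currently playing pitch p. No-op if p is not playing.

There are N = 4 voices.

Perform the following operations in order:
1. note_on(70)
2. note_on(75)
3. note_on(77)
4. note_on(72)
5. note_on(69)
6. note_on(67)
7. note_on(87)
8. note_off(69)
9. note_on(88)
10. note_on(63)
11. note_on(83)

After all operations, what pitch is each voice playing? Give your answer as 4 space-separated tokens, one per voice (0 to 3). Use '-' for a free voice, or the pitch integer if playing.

Answer: 88 83 87 63

Derivation:
Op 1: note_on(70): voice 0 is free -> assigned | voices=[70 - - -]
Op 2: note_on(75): voice 1 is free -> assigned | voices=[70 75 - -]
Op 3: note_on(77): voice 2 is free -> assigned | voices=[70 75 77 -]
Op 4: note_on(72): voice 3 is free -> assigned | voices=[70 75 77 72]
Op 5: note_on(69): all voices busy, STEAL voice 0 (pitch 70, oldest) -> assign | voices=[69 75 77 72]
Op 6: note_on(67): all voices busy, STEAL voice 1 (pitch 75, oldest) -> assign | voices=[69 67 77 72]
Op 7: note_on(87): all voices busy, STEAL voice 2 (pitch 77, oldest) -> assign | voices=[69 67 87 72]
Op 8: note_off(69): free voice 0 | voices=[- 67 87 72]
Op 9: note_on(88): voice 0 is free -> assigned | voices=[88 67 87 72]
Op 10: note_on(63): all voices busy, STEAL voice 3 (pitch 72, oldest) -> assign | voices=[88 67 87 63]
Op 11: note_on(83): all voices busy, STEAL voice 1 (pitch 67, oldest) -> assign | voices=[88 83 87 63]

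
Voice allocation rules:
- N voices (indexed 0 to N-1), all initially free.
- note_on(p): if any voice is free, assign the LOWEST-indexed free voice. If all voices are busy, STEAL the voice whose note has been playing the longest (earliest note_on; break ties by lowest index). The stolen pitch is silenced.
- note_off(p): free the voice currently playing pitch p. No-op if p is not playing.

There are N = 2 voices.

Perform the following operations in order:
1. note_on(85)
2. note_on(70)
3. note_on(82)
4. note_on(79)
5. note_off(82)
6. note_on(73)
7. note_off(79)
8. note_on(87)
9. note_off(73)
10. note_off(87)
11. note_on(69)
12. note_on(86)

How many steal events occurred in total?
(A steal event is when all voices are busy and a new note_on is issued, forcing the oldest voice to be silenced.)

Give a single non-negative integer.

Answer: 2

Derivation:
Op 1: note_on(85): voice 0 is free -> assigned | voices=[85 -]
Op 2: note_on(70): voice 1 is free -> assigned | voices=[85 70]
Op 3: note_on(82): all voices busy, STEAL voice 0 (pitch 85, oldest) -> assign | voices=[82 70]
Op 4: note_on(79): all voices busy, STEAL voice 1 (pitch 70, oldest) -> assign | voices=[82 79]
Op 5: note_off(82): free voice 0 | voices=[- 79]
Op 6: note_on(73): voice 0 is free -> assigned | voices=[73 79]
Op 7: note_off(79): free voice 1 | voices=[73 -]
Op 8: note_on(87): voice 1 is free -> assigned | voices=[73 87]
Op 9: note_off(73): free voice 0 | voices=[- 87]
Op 10: note_off(87): free voice 1 | voices=[- -]
Op 11: note_on(69): voice 0 is free -> assigned | voices=[69 -]
Op 12: note_on(86): voice 1 is free -> assigned | voices=[69 86]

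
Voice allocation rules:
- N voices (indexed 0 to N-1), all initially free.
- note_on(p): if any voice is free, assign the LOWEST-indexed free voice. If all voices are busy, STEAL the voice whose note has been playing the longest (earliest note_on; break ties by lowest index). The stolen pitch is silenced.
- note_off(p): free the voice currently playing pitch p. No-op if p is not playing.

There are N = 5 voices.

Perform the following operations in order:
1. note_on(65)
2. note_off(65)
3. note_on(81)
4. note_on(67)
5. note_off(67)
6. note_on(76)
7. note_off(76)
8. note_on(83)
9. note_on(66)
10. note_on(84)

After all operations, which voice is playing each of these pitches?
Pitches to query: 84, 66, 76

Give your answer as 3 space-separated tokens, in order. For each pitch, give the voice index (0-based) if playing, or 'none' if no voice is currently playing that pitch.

Answer: 3 2 none

Derivation:
Op 1: note_on(65): voice 0 is free -> assigned | voices=[65 - - - -]
Op 2: note_off(65): free voice 0 | voices=[- - - - -]
Op 3: note_on(81): voice 0 is free -> assigned | voices=[81 - - - -]
Op 4: note_on(67): voice 1 is free -> assigned | voices=[81 67 - - -]
Op 5: note_off(67): free voice 1 | voices=[81 - - - -]
Op 6: note_on(76): voice 1 is free -> assigned | voices=[81 76 - - -]
Op 7: note_off(76): free voice 1 | voices=[81 - - - -]
Op 8: note_on(83): voice 1 is free -> assigned | voices=[81 83 - - -]
Op 9: note_on(66): voice 2 is free -> assigned | voices=[81 83 66 - -]
Op 10: note_on(84): voice 3 is free -> assigned | voices=[81 83 66 84 -]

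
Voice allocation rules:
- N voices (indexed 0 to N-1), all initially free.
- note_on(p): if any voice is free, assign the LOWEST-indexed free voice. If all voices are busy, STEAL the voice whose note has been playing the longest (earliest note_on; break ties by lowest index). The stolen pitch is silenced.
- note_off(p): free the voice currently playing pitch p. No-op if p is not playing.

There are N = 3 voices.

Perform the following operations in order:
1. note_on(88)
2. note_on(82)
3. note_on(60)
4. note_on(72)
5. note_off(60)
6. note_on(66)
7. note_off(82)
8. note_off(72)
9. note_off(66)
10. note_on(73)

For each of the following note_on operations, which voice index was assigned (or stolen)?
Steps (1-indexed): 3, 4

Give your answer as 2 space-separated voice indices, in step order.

Answer: 2 0

Derivation:
Op 1: note_on(88): voice 0 is free -> assigned | voices=[88 - -]
Op 2: note_on(82): voice 1 is free -> assigned | voices=[88 82 -]
Op 3: note_on(60): voice 2 is free -> assigned | voices=[88 82 60]
Op 4: note_on(72): all voices busy, STEAL voice 0 (pitch 88, oldest) -> assign | voices=[72 82 60]
Op 5: note_off(60): free voice 2 | voices=[72 82 -]
Op 6: note_on(66): voice 2 is free -> assigned | voices=[72 82 66]
Op 7: note_off(82): free voice 1 | voices=[72 - 66]
Op 8: note_off(72): free voice 0 | voices=[- - 66]
Op 9: note_off(66): free voice 2 | voices=[- - -]
Op 10: note_on(73): voice 0 is free -> assigned | voices=[73 - -]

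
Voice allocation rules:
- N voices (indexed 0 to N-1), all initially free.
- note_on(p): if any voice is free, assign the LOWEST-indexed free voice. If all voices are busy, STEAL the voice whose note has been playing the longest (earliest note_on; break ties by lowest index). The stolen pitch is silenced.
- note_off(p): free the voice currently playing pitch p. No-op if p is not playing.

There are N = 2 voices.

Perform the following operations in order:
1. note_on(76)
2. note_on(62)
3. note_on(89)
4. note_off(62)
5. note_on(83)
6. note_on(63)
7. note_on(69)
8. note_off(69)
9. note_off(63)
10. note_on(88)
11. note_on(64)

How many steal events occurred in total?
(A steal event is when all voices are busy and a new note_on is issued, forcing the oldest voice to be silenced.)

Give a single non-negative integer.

Answer: 3

Derivation:
Op 1: note_on(76): voice 0 is free -> assigned | voices=[76 -]
Op 2: note_on(62): voice 1 is free -> assigned | voices=[76 62]
Op 3: note_on(89): all voices busy, STEAL voice 0 (pitch 76, oldest) -> assign | voices=[89 62]
Op 4: note_off(62): free voice 1 | voices=[89 -]
Op 5: note_on(83): voice 1 is free -> assigned | voices=[89 83]
Op 6: note_on(63): all voices busy, STEAL voice 0 (pitch 89, oldest) -> assign | voices=[63 83]
Op 7: note_on(69): all voices busy, STEAL voice 1 (pitch 83, oldest) -> assign | voices=[63 69]
Op 8: note_off(69): free voice 1 | voices=[63 -]
Op 9: note_off(63): free voice 0 | voices=[- -]
Op 10: note_on(88): voice 0 is free -> assigned | voices=[88 -]
Op 11: note_on(64): voice 1 is free -> assigned | voices=[88 64]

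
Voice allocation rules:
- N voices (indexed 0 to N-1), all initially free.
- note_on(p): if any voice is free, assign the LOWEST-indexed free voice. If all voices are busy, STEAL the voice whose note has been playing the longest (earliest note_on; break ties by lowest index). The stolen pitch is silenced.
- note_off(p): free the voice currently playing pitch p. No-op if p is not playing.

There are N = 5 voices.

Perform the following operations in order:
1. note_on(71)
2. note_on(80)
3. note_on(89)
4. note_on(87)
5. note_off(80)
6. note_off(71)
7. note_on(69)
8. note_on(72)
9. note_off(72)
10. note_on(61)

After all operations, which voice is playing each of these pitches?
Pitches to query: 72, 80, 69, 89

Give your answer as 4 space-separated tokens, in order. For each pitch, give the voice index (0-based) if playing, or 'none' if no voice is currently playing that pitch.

Answer: none none 0 2

Derivation:
Op 1: note_on(71): voice 0 is free -> assigned | voices=[71 - - - -]
Op 2: note_on(80): voice 1 is free -> assigned | voices=[71 80 - - -]
Op 3: note_on(89): voice 2 is free -> assigned | voices=[71 80 89 - -]
Op 4: note_on(87): voice 3 is free -> assigned | voices=[71 80 89 87 -]
Op 5: note_off(80): free voice 1 | voices=[71 - 89 87 -]
Op 6: note_off(71): free voice 0 | voices=[- - 89 87 -]
Op 7: note_on(69): voice 0 is free -> assigned | voices=[69 - 89 87 -]
Op 8: note_on(72): voice 1 is free -> assigned | voices=[69 72 89 87 -]
Op 9: note_off(72): free voice 1 | voices=[69 - 89 87 -]
Op 10: note_on(61): voice 1 is free -> assigned | voices=[69 61 89 87 -]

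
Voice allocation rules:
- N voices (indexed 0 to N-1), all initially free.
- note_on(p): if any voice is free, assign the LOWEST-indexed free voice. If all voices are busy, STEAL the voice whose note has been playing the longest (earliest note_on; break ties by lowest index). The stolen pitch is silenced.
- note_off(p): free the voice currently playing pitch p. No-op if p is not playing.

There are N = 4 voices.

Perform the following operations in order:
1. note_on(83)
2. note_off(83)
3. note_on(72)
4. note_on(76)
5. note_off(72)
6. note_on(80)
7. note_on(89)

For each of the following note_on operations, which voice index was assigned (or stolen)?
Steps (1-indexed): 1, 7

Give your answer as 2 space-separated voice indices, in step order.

Op 1: note_on(83): voice 0 is free -> assigned | voices=[83 - - -]
Op 2: note_off(83): free voice 0 | voices=[- - - -]
Op 3: note_on(72): voice 0 is free -> assigned | voices=[72 - - -]
Op 4: note_on(76): voice 1 is free -> assigned | voices=[72 76 - -]
Op 5: note_off(72): free voice 0 | voices=[- 76 - -]
Op 6: note_on(80): voice 0 is free -> assigned | voices=[80 76 - -]
Op 7: note_on(89): voice 2 is free -> assigned | voices=[80 76 89 -]

Answer: 0 2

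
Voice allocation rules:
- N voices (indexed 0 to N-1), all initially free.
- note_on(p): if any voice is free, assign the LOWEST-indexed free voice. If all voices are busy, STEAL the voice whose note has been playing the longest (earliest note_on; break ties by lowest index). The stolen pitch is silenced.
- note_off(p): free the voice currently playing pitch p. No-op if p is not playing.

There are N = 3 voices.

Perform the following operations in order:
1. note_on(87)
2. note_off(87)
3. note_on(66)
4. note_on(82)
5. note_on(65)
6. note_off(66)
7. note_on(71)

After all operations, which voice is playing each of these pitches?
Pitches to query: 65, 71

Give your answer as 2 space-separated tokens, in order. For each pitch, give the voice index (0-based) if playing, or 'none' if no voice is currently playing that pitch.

Op 1: note_on(87): voice 0 is free -> assigned | voices=[87 - -]
Op 2: note_off(87): free voice 0 | voices=[- - -]
Op 3: note_on(66): voice 0 is free -> assigned | voices=[66 - -]
Op 4: note_on(82): voice 1 is free -> assigned | voices=[66 82 -]
Op 5: note_on(65): voice 2 is free -> assigned | voices=[66 82 65]
Op 6: note_off(66): free voice 0 | voices=[- 82 65]
Op 7: note_on(71): voice 0 is free -> assigned | voices=[71 82 65]

Answer: 2 0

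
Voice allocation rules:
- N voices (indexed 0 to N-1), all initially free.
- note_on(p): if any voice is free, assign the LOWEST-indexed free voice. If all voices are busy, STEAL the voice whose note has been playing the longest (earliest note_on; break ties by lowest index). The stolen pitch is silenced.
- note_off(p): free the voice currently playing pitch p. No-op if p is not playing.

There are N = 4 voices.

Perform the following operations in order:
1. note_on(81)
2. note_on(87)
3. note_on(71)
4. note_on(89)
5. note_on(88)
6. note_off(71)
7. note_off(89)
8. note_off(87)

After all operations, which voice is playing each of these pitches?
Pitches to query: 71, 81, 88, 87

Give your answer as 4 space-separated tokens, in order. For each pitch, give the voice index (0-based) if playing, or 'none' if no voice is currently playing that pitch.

Answer: none none 0 none

Derivation:
Op 1: note_on(81): voice 0 is free -> assigned | voices=[81 - - -]
Op 2: note_on(87): voice 1 is free -> assigned | voices=[81 87 - -]
Op 3: note_on(71): voice 2 is free -> assigned | voices=[81 87 71 -]
Op 4: note_on(89): voice 3 is free -> assigned | voices=[81 87 71 89]
Op 5: note_on(88): all voices busy, STEAL voice 0 (pitch 81, oldest) -> assign | voices=[88 87 71 89]
Op 6: note_off(71): free voice 2 | voices=[88 87 - 89]
Op 7: note_off(89): free voice 3 | voices=[88 87 - -]
Op 8: note_off(87): free voice 1 | voices=[88 - - -]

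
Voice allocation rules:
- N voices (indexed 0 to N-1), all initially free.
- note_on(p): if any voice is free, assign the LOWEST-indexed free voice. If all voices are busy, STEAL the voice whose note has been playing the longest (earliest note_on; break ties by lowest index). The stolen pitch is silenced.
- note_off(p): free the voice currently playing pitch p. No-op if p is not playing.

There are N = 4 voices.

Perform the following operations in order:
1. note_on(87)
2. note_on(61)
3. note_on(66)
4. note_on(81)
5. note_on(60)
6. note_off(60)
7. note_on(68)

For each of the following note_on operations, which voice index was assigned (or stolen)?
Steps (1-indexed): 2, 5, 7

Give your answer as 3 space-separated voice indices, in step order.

Op 1: note_on(87): voice 0 is free -> assigned | voices=[87 - - -]
Op 2: note_on(61): voice 1 is free -> assigned | voices=[87 61 - -]
Op 3: note_on(66): voice 2 is free -> assigned | voices=[87 61 66 -]
Op 4: note_on(81): voice 3 is free -> assigned | voices=[87 61 66 81]
Op 5: note_on(60): all voices busy, STEAL voice 0 (pitch 87, oldest) -> assign | voices=[60 61 66 81]
Op 6: note_off(60): free voice 0 | voices=[- 61 66 81]
Op 7: note_on(68): voice 0 is free -> assigned | voices=[68 61 66 81]

Answer: 1 0 0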